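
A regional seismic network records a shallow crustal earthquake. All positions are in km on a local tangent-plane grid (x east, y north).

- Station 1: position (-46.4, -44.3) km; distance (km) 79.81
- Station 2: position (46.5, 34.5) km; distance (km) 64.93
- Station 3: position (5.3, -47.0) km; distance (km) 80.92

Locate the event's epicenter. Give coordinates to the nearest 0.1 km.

x ≈ -18.3 km, y ≈ 30.4 km

Circle about each station: (x + 46.4)² + (y + 44.3)² = 79.81²; (x − 46.5)² + (y − 34.5)² = 64.93²; (x − 5.3)² + (y + 47.0)² = 80.92².
Subtracting the Station 1 equation from the Station 2 and Station 3 equations removes the quadratic terms:
185.8 x + 157.6 y = 1390.78
103.4 x − 5.4 y = -2056.77
Solving the 2×2 system: x ≈ -18.3, y ≈ 30.4 km.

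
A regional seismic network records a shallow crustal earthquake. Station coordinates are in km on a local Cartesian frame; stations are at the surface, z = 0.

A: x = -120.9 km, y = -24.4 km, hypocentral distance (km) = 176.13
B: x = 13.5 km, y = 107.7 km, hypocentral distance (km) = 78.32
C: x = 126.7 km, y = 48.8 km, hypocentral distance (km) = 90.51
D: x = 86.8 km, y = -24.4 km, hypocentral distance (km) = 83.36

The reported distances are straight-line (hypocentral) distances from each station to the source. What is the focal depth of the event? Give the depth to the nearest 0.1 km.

Each station gives a sphere (x−x_i)² + (y−y_i)² + z² = d_i² (stations at z=0).
Subtracting the A sphere from B and C: z² cancels, leaving linear equations in x and y:
268.8 x + 264.2 y = 21457.12
495.2 x + 146.4 y = 26051.88
Solving: x ≈ 40.901, y ≈ 39.603 km (keep extra digits for the depth step; rounded: 40.9, 39.6).
Then from the A sphere: z² = 176.13² − (x + 120.9)² − (y + 24.4)² with x = 40.901, y = 39.603, so z ≈ 27.310 ≈ 27.3 km.
Check against D (with the unrounded solution): distance 83.36 ≈ 83.36 km. ✓

z ≈ 27.3 km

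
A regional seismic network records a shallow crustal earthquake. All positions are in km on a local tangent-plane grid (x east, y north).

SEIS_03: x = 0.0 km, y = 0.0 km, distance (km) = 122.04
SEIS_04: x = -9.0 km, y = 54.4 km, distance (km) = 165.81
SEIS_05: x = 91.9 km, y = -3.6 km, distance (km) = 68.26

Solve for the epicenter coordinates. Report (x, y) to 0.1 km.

x ≈ 98.9 km, y ≈ -71.5 km

Circle about each station: x² + y² = 122.04²; (x + 9.0)² + (y − 54.4)² = 165.81²; (x − 91.9)² + (y + 3.6)² = 68.26².
Subtracting pairs of circle equations eliminates x²+y² and gives linear equations (the radical axes):
-18.0 x + 108.8 y = -9558.83
183.8 x − 7.2 y = 18692.90
Solving the 2×2 system: x ≈ 98.9, y ≈ -71.5 km.
Check against SEIS_03 (with the unrounded x, y): √(x²+y²) = 122.04 ≈ 122.04 km. ✓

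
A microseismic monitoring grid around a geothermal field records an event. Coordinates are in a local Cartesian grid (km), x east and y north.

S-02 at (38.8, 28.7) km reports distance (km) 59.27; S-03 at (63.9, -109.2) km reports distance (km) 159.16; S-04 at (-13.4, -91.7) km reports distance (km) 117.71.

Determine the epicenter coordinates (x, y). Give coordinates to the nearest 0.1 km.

x ≈ -20.4 km, y ≈ 25.8 km

Circle about each station: (x − 38.8)² + (y − 28.7)² = 59.27²; (x − 63.9)² + (y + 109.2)² = 159.16²; (x + 13.4)² + (y + 91.7)² = 117.71².
Subtracting pairs of circle equations eliminates x²+y² and gives linear equations (the radical axes):
50.2 x − 275.8 y = -8140.25
-104.4 x − 240.8 y = -4083.39
Solving the 2×2 system: x ≈ -20.4, y ≈ 25.8 km.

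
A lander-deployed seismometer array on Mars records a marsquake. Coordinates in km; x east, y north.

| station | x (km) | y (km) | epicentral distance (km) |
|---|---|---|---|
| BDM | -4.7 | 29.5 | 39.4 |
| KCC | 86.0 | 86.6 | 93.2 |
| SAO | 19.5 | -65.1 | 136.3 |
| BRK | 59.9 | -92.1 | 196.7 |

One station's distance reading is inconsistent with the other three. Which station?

BRK

Solve using three stations at a time. Using BDM, KCC, SAO (subtract circle equations pairwise → linear system) gives (x, y) ≈ (-5.5, 68.9).
Distances from that point to each station vs reported:
  BDM: calculated 39.4 vs reported 39.4 → residual 0.0 km
  KCC: calculated 93.2 vs reported 93.2 → residual 0.0 km
  SAO: calculated 136.3 vs reported 136.3 → residual 0.0 km
  BRK: calculated 173.8 vs reported 196.7 → residual 22.9 km
BDM, KCC, SAO are mutually consistent (residuals ≈ 0); BRK is off by 22.9 km.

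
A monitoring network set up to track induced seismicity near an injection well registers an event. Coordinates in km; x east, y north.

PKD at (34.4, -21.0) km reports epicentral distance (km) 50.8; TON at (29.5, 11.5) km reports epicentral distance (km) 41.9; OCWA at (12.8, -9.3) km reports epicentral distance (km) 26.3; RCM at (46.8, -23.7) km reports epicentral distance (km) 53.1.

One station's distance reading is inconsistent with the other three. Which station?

RCM

Solve using three stations at a time. Using PKD, TON, OCWA (subtract circle equations pairwise → linear system) gives (x, y) ≈ (-11.1, 1.4).
Distances from that point to each station vs reported:
  PKD: calculated 50.8 vs reported 50.8 → residual 0.0 km
  TON: calculated 41.9 vs reported 41.9 → residual 0.0 km
  OCWA: calculated 26.2 vs reported 26.3 → residual 0.1 km
  RCM: calculated 63.2 vs reported 53.1 → residual 10.1 km
PKD, TON, OCWA are mutually consistent (residuals ≈ 0); RCM is off by 10.1 km.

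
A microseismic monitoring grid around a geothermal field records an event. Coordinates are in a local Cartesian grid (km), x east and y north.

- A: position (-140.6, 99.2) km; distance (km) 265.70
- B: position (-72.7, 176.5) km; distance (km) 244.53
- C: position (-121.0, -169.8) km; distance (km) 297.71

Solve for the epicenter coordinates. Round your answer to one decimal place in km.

Circle about each station: (x + 140.6)² + (y − 99.2)² = 265.70²; (x + 72.7)² + (y − 176.5)² = 244.53²; (x + 121.0)² + (y + 169.8)² = 297.71².
Subtracting the A equation from the B and C equations removes the quadratic terms:
135.8 x + 154.6 y = 17630.11
39.2 x − 538.0 y = -4170.71
Solving the 2×2 system: x ≈ 111.7, y ≈ 15.9 km.
Check against A (with the unrounded x, y): √((x + 140.6)²+(y − 99.2)²) = 265.73 ≈ 265.70 km. ✓

111.7 km east, 15.9 km north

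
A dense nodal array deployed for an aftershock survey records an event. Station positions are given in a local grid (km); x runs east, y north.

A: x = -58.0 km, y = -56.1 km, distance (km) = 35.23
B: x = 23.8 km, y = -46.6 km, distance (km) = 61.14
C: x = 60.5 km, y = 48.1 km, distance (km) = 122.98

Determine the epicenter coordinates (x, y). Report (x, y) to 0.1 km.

Circle about each station: (x + 58.0)² + (y + 56.1)² = 35.23²; (x − 23.8)² + (y + 46.6)² = 61.14²; (x − 60.5)² + (y − 48.1)² = 122.98².
Subtracting the A equation from the B and C equations removes the quadratic terms:
163.6 x + 19.0 y = -6270.16
237.0 x + 208.4 y = -14420.28
Solving the 2×2 system: x ≈ -34.9, y ≈ -29.5 km.

x ≈ -34.9 km, y ≈ -29.5 km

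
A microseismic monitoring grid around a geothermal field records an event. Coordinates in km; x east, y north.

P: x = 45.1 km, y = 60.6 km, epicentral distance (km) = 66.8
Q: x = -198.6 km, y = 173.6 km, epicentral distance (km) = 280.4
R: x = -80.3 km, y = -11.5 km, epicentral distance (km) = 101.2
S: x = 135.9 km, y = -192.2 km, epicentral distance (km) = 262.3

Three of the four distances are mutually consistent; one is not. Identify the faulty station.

S

Solve using three stations at a time. Using P, Q, R (subtract circle equations pairwise → linear system) gives (x, y) ≈ (20.4, -1.5).
Distances from that point to each station vs reported:
  P: calculated 66.8 vs reported 66.8 → residual 0.0 km
  Q: calculated 280.4 vs reported 280.4 → residual 0.0 km
  R: calculated 101.2 vs reported 101.2 → residual 0.0 km
  S: calculated 222.9 vs reported 262.3 → residual 39.4 km
P, Q, R are mutually consistent (residuals ≈ 0); S is off by 39.4 km.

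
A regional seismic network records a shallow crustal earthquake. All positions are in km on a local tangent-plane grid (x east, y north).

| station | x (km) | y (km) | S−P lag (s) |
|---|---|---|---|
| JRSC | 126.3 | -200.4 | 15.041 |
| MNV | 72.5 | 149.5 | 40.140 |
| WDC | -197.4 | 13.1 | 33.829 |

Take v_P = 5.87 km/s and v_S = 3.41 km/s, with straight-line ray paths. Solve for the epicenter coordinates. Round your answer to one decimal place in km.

7.6 km east, -170.6 km north

Distance from S−P lag: d = Δt · v_P v_S / (v_P − v_S) = Δt · (5.87·3.41)/(5.87−3.41) ≈ 8.1369·Δt.
So d_JRSC = 122.39, d_MNV = 326.61, d_WDC = 275.26 km.
Circle about each station: (x − 126.3)² + (y + 200.4)² = 122.39²; (x − 72.5)² + (y − 149.5)² = 326.61²; (x + 197.4)² + (y − 13.1)² = 275.26².
Subtracting pairs of circle equations eliminates x²+y² and gives linear equations (the radical axes):
-107.6 x + 699.8 y = -120200.13
-647.4 x + 427.0 y = -77762.24
Solving the 2×2 system: x ≈ 7.6, y ≈ -170.6 km.
Check against JRSC (with the unrounded x, y): √((x − 126.3)²+(y + 200.4)²) = 122.39 ≈ 122.39 km. ✓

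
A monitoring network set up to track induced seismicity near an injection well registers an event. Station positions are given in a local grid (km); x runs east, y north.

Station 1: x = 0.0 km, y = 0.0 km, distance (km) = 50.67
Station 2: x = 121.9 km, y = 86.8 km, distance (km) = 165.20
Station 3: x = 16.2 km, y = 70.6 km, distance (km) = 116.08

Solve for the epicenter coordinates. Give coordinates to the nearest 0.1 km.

Circle about each station: x² + y² = 50.67²; (x − 121.9)² + (y − 86.8)² = 165.20²; (x − 16.2)² + (y − 70.6)² = 116.08².
Subtracting the Station 1 equation from the Station 2 and Station 3 equations removes the quadratic terms:
243.8 x + 173.6 y = -2329.74
32.4 x + 141.2 y = -5660.32
Solving the 2×2 system: x ≈ 22.7, y ≈ -45.3 km.

22.7 km east, -45.3 km north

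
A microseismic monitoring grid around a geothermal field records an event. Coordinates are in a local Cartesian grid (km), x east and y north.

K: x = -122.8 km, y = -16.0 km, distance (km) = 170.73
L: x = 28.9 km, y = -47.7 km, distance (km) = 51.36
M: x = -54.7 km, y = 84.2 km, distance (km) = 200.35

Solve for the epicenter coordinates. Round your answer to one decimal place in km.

Circle about each station: (x + 122.8)² + (y + 16.0)² = 170.73²; (x − 28.9)² + (y + 47.7)² = 51.36²; (x + 54.7)² + (y − 84.2)² = 200.35².
Subtracting the K equation from the L and M equations removes the quadratic terms:
303.4 x − 63.4 y = 14285.54
136.2 x + 200.4 y = -16245.50
Solving the 2×2 system: x ≈ 26.4, y ≈ -99.0 km.

x ≈ 26.4 km, y ≈ -99.0 km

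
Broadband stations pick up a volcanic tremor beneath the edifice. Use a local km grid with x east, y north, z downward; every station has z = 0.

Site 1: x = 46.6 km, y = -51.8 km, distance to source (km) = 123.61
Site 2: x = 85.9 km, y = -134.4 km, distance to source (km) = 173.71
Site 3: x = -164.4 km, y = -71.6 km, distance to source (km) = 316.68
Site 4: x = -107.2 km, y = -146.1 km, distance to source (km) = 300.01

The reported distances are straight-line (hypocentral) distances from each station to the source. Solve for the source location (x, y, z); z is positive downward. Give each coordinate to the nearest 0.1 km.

Each station gives a sphere (x−x_i)² + (y−y_i)² + z² = d_i² (stations at z=0).
Subtracting the Site 1 sphere from Site 2 and Site 3: z² cancels, leaving linear equations in x and y:
78.6 x − 165.2 y = 5691.64
-422.0 x − 39.6 y = -57707.67
Solving: x ≈ 133.998, y ≈ 29.302 km (keep extra digits for the depth step; rounded: 134.0, 29.3).
Then from the Site 1 sphere: z² = 123.61² − (x − 46.6)² − (y + 51.8)² with x = 133.998, y = 29.302, so z ≈ 32.611 ≈ 32.6 km.

(134.0, 29.3, 32.6)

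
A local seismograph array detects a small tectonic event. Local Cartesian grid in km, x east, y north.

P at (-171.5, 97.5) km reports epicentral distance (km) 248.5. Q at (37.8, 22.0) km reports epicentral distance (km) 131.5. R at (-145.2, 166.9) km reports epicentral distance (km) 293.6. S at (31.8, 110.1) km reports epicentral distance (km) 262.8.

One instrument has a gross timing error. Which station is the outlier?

Solve using three stations at a time. Using P, Q, R (subtract circle equations pairwise → linear system) gives (x, y) ≈ (-17.3, -97.4).
Distances from that point to each station vs reported:
  P: calculated 248.5 vs reported 248.5 → residual 0.0 km
  Q: calculated 131.5 vs reported 131.5 → residual 0.0 km
  R: calculated 293.6 vs reported 293.6 → residual 0.0 km
  S: calculated 213.2 vs reported 262.8 → residual 49.6 km
P, Q, R are mutually consistent (residuals ≈ 0); S is off by 49.6 km.

S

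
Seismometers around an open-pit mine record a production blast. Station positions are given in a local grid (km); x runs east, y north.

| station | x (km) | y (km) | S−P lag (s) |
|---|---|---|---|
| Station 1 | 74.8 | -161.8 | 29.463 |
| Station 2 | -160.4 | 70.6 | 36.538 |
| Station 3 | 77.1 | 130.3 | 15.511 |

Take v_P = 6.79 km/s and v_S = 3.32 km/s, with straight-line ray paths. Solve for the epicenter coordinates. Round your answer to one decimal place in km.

73.4 km east, 29.6 km north

Distance from S−P lag: d = Δt · v_P v_S / (v_P − v_S) = Δt · (6.79·3.32)/(6.79−3.32) ≈ 6.4965·Δt.
So d_Station 1 = 191.41, d_Station 2 = 237.37, d_Station 3 = 100.77 km.
Circle about each station: (x − 74.8)² + (y + 161.8)² = 191.41²; (x + 160.4)² + (y − 70.6)² = 237.37²; (x − 77.1)² + (y − 130.3)² = 100.77².
Subtracting pairs of circle equations eliminates x²+y² and gives linear equations (the radical axes):
-470.4 x + 464.8 y = -20768.49
4.6 x + 584.2 y = 17631.42
Solving the 2×2 system: x ≈ 73.4, y ≈ 29.6 km.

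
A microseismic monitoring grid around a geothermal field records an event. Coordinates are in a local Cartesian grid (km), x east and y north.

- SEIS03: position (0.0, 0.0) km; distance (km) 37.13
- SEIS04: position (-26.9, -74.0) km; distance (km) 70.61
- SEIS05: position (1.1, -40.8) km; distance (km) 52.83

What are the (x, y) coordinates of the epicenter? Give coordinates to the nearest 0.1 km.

-36.9 km east, -4.1 km north

Circle about each station: x² + y² = 37.13²; (x + 26.9)² + (y + 74.0)² = 70.61²; (x − 1.1)² + (y + 40.8)² = 52.83².
Subtracting pairs of circle equations eliminates x²+y² and gives linear equations (the radical axes):
-53.8 x − 148.0 y = 2592.47
2.2 x − 81.6 y = 253.48
Solving the 2×2 system: x ≈ -36.9, y ≈ -4.1 km.
Check against SEIS03 (with the unrounded x, y): √(x²+y²) = 37.13 ≈ 37.13 km. ✓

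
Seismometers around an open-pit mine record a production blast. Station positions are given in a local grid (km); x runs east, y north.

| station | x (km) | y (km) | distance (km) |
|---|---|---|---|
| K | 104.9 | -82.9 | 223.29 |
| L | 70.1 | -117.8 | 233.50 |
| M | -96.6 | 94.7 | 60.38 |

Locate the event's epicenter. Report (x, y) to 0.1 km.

-36.4 km east, 90.0 km north

Circle about each station: (x − 104.9)² + (y + 82.9)² = 223.29²; (x − 70.1)² + (y + 117.8)² = 233.50²; (x + 96.6)² + (y − 94.7)² = 60.38².
Subtracting the K equation from the L and M equations removes the quadratic terms:
-69.6 x − 69.8 y = -3749.40
-403.0 x + 355.2 y = 46635.91
Solving the 2×2 system: x ≈ -36.4, y ≈ 90.0 km.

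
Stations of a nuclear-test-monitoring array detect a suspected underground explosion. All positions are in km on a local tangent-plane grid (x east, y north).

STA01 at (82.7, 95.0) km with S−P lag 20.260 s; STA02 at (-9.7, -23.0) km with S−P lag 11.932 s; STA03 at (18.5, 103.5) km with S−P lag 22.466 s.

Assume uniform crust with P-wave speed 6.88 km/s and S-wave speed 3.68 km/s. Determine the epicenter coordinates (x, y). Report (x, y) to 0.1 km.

Distance from S−P lag: d = Δt · v_P v_S / (v_P − v_S) = Δt · (6.88·3.68)/(6.88−3.68) ≈ 7.9120·Δt.
So d_STA01 = 160.30, d_STA02 = 94.41, d_STA03 = 177.75 km.
Circle about each station: (x − 82.7)² + (y − 95.0)² = 160.30²; (x + 9.7)² + (y + 23.0)² = 94.41²; (x − 18.5)² + (y − 103.5)² = 177.75².
Subtracting pairs of circle equations eliminates x²+y² and gives linear equations (the radical axes):
-184.8 x − 236.0 y = 1541.64
-128.4 x + 17.0 y = -10708.76
Solving the 2×2 system: x ≈ 74.8, y ≈ -65.1 km.
Check against STA01 (with the unrounded x, y): √((x − 82.7)²+(y − 95.0)²) = 160.29 ≈ 160.30 km. ✓

74.8 km east, -65.1 km north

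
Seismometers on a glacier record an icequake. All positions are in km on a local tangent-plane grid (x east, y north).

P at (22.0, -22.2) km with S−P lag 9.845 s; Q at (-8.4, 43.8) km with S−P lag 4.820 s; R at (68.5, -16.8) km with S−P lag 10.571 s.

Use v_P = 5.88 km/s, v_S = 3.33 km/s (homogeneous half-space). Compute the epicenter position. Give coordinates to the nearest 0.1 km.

Distance from S−P lag: d = Δt · v_P v_S / (v_P − v_S) = Δt · (5.88·3.33)/(5.88−3.33) ≈ 7.6786·Δt.
So d_P = 75.60, d_Q = 37.01, d_R = 81.17 km.
Circle about each station: (x − 22.0)² + (y + 22.2)² = 75.60²; (x + 8.4)² + (y − 43.8)² = 37.01²; (x − 68.5)² + (y + 16.8)² = 81.17².
Subtracting pairs of circle equations eliminates x²+y² and gives linear equations (the radical axes):
-60.8 x + 132.0 y = 5357.78
93.0 x + 10.8 y = 3124.44
Solving the 2×2 system: x ≈ 27.4, y ≈ 53.2 km.

27.4 km east, 53.2 km north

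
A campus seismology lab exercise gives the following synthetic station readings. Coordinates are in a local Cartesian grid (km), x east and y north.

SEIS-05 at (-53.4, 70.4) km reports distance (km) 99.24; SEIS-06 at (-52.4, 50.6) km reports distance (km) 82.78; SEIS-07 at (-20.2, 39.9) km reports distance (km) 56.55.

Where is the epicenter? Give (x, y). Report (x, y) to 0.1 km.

Circle about each station: (x + 53.4)² + (y − 70.4)² = 99.24²; (x + 52.4)² + (y − 50.6)² = 82.78²; (x + 20.2)² + (y − 39.9)² = 56.55².
Subtracting the SEIS-05 equation from the SEIS-06 and SEIS-07 equations removes the quadratic terms:
2.0 x − 39.6 y = 494.45
66.4 x − 61.0 y = 843.01
Solving the 2×2 system: x ≈ 1.3, y ≈ -12.4 km.

(1.3, -12.4)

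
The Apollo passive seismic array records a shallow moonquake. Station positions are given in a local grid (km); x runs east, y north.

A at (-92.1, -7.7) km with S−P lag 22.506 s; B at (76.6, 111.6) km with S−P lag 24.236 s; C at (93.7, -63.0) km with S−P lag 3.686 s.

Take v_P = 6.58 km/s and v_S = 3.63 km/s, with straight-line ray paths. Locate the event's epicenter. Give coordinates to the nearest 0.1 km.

(73.1, -84.6)

Distance from S−P lag: d = Δt · v_P v_S / (v_P − v_S) = Δt · (6.58·3.63)/(6.58−3.63) ≈ 8.0967·Δt.
So d_A = 182.23, d_B = 196.23, d_C = 29.84 km.
Circle about each station: (x + 92.1)² + (y + 7.7)² = 182.23²; (x − 76.6)² + (y − 111.6)² = 196.23²; (x − 93.7)² + (y + 63.0)² = 29.84².
Subtracting pairs of circle equations eliminates x²+y² and gives linear equations (the radical axes):
337.4 x + 238.6 y = 4481.98
371.6 x − 110.6 y = 36524.34
Solving the 2×2 system: x ≈ 73.1, y ≈ -84.6 km.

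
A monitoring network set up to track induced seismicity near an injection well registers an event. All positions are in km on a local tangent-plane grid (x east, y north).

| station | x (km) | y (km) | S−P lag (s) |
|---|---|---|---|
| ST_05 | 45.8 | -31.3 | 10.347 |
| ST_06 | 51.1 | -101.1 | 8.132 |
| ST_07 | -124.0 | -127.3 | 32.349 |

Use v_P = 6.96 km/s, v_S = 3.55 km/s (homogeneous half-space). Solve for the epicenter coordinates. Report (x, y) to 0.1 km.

x ≈ 105.0 km, y ≈ -77.3 km

Distance from S−P lag: d = Δt · v_P v_S / (v_P − v_S) = Δt · (6.96·3.55)/(6.96−3.55) ≈ 7.2457·Δt.
So d_ST_05 = 74.97, d_ST_06 = 58.92, d_ST_07 = 234.39 km.
Circle about each station: (x − 45.8)² + (y + 31.3)² = 74.97²; (x − 51.1)² + (y + 101.1)² = 58.92²; (x + 124.0)² + (y + 127.3)² = 234.39².
Subtracting the ST_05 equation from the ST_06 and ST_07 equations removes the quadratic terms:
10.6 x − 139.6 y = 11904.02
-339.6 x − 192.0 y = -20814.21
Solving the 2×2 system: x ≈ 105.0, y ≈ -77.3 km.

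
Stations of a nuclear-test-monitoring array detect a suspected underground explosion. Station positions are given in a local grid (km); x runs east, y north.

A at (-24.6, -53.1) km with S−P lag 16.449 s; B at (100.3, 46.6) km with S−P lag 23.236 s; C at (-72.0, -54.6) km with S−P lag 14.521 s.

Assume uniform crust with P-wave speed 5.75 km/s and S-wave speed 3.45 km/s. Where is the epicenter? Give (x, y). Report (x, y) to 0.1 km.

Distance from S−P lag: d = Δt · v_P v_S / (v_P − v_S) = Δt · (5.75·3.45)/(5.75−3.45) ≈ 8.6250·Δt.
So d_A = 141.87, d_B = 200.41, d_C = 125.24 km.
Circle about each station: (x + 24.6)² + (y + 53.1)² = 141.87²; (x − 100.3)² + (y − 46.6)² = 200.41²; (x + 72.0)² + (y + 54.6)² = 125.24².
Subtracting pairs of circle equations eliminates x²+y² and gives linear equations (the radical axes):
249.8 x + 199.4 y = -11230.19
-94.8 x − 3.0 y = 9182.43
Solving the 2×2 system: x ≈ -99.0, y ≈ 67.7 km.

(-99.0, 67.7)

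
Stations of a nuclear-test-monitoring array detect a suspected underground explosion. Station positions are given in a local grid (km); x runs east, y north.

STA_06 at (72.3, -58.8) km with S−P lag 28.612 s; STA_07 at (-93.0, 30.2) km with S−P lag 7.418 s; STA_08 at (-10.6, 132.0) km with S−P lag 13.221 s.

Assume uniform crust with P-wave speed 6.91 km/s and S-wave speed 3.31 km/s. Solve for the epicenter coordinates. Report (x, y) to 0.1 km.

x ≈ -61.0 km, y ≈ 64.8 km

Distance from S−P lag: d = Δt · v_P v_S / (v_P − v_S) = Δt · (6.91·3.31)/(6.91−3.31) ≈ 6.3534·Δt.
So d_STA_06 = 181.78, d_STA_07 = 47.13, d_STA_08 = 84.00 km.
Circle about each station: (x − 72.3)² + (y + 58.8)² = 181.78²; (x + 93.0)² + (y − 30.2)² = 47.13²; (x + 10.6)² + (y − 132.0)² = 84.00².
Subtracting pairs of circle equations eliminates x²+y² and gives linear equations (the radical axes):
-330.6 x + 178.0 y = 31699.04
-165.8 x + 381.6 y = 34839.60
Solving the 2×2 system: x ≈ -61.0, y ≈ 64.8 km.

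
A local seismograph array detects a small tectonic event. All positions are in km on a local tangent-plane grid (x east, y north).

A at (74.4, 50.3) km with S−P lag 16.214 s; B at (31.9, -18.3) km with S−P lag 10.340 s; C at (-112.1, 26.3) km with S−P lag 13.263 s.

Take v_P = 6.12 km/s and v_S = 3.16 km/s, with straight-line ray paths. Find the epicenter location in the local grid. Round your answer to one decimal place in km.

(-26.0, 16.5)

Distance from S−P lag: d = Δt · v_P v_S / (v_P − v_S) = Δt · (6.12·3.16)/(6.12−3.16) ≈ 6.5335·Δt.
So d_A = 105.93, d_B = 67.56, d_C = 86.65 km.
Circle about each station: (x − 74.4)² + (y − 50.3)² = 105.93²; (x − 31.9)² + (y + 18.3)² = 67.56²; (x + 112.1)² + (y − 26.3)² = 86.65².
Subtracting the A equation from the B and C equations removes the quadratic terms:
-85.0 x − 137.2 y = -56.14
-373.0 x − 48.0 y = 8905.59
Solving the 2×2 system: x ≈ -26.0, y ≈ 16.5 km.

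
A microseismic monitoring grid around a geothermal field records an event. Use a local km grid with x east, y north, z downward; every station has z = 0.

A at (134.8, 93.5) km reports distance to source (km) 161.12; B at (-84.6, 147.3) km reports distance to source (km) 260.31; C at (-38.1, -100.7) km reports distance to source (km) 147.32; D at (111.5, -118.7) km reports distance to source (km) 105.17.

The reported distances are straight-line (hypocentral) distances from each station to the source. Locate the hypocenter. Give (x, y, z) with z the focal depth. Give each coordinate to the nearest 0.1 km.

x ≈ 80.3 km, y ≈ -43.0 km, depth ≈ 66.0 km

Each station gives a sphere (x−x_i)² + (y−y_i)² + z² = d_i² (stations at z=0).
Subtracting the A sphere from B and C: z² cancels, leaving linear equations in x and y:
-438.8 x + 107.6 y = -39860.48
-345.8 x − 388.4 y = -11064.72
Solving: x ≈ 80.295, y ≈ -43.001 km (keep extra digits for the depth step; rounded: 80.3, -43.0).
Then from the A sphere: z² = 161.12² − (x − 134.8)² − (y − 93.5)² with x = 80.295, y = -43.001, so z ≈ 66.003 ≈ 66.0 km.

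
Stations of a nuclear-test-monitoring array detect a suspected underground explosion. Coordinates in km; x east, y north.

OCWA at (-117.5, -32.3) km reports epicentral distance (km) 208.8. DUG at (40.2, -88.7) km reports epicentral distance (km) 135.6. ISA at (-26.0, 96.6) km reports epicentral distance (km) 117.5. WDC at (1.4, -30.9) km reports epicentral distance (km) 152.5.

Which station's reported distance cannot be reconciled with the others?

WDC

Solve using three stations at a time. Using OCWA, DUG, ISA (subtract circle equations pairwise → linear system) gives (x, y) ≈ (77.8, 41.6).
Distances from that point to each station vs reported:
  OCWA: calculated 208.8 vs reported 208.8 → residual 0.0 km
  DUG: calculated 135.6 vs reported 135.6 → residual 0.0 km
  ISA: calculated 117.5 vs reported 117.5 → residual 0.0 km
  WDC: calculated 105.3 vs reported 152.5 → residual 47.2 km
OCWA, DUG, ISA are mutually consistent (residuals ≈ 0); WDC is off by 47.2 km.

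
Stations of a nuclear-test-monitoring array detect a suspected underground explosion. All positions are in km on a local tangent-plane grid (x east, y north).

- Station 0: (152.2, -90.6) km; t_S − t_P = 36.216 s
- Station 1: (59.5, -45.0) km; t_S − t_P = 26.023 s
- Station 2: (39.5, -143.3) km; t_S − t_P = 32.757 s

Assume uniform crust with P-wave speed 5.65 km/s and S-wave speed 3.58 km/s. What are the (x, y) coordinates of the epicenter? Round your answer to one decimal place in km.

-122.1 km east, 133.0 km north

Distance from S−P lag: d = Δt · v_P v_S / (v_P − v_S) = Δt · (5.65·3.58)/(5.65−3.58) ≈ 9.7715·Δt.
So d_Station 0 = 353.88, d_Station 1 = 254.28, d_Station 2 = 320.08 km.
Circle about each station: (x − 152.2)² + (y + 90.6)² = 353.88²; (x − 59.5)² + (y + 45.0)² = 254.28²; (x − 39.5)² + (y + 143.3)² = 320.08².
Subtracting the Station 0 equation from the Station 1 and Station 2 equations removes the quadratic terms:
-185.4 x + 91.2 y = 34764.79
-225.4 x − 105.4 y = 13501.79
Solving the 2×2 system: x ≈ -122.1, y ≈ 133.0 km.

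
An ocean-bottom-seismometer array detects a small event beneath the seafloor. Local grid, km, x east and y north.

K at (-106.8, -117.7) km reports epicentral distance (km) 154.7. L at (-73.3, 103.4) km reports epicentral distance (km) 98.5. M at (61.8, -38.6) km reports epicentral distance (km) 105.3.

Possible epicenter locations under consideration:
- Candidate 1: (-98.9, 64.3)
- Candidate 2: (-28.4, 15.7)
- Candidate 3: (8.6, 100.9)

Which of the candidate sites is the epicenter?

Candidate 2

For each candidate, compare |candidate − station| to the reported distance:
Candidate 1: residuals K 27.5, L 51.8, M 85.5 → max 85.5 km
Candidate 2: residuals K 0.0, L 0.0, M 0.0 → max 0.0 km
Candidate 3: residuals K 92.5, L 16.6, M 44.0 → max 92.5 km
Only Candidate 2 has all residuals ≈ 0.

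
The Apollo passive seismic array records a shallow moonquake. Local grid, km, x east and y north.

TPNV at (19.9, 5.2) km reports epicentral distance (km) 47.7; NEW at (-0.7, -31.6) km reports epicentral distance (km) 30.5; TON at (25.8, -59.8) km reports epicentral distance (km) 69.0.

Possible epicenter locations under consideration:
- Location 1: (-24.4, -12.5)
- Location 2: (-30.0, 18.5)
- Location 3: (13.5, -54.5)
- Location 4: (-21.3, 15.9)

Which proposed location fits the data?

Location 1

For each candidate, compare |candidate − station| to the reported distance:
Location 1: residuals TPNV 0.0, NEW 0.1, TON 0.0 → max 0.1 km
Location 2: residuals TPNV 3.9, NEW 27.5, TON 27.1 → max 27.5 km
Location 3: residuals TPNV 12.3, NEW 3.6, TON 55.6 → max 55.6 km
Location 4: residuals TPNV 5.1, NEW 21.3, TON 20.2 → max 21.3 km
Only Location 1 has all residuals ≈ 0.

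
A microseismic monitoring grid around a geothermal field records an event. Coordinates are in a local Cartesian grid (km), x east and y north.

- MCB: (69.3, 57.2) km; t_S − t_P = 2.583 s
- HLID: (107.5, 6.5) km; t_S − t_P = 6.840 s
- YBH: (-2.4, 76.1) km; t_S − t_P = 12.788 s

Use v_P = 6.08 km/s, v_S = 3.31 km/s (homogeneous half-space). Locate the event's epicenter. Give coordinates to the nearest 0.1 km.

x ≈ 87.3 km, y ≈ 51.9 km

Distance from S−P lag: d = Δt · v_P v_S / (v_P − v_S) = Δt · (6.08·3.31)/(6.08−3.31) ≈ 7.2653·Δt.
So d_MCB = 18.77, d_HLID = 49.69, d_YBH = 92.91 km.
Circle about each station: (x − 69.3)² + (y − 57.2)² = 18.77²; (x − 107.5)² + (y − 6.5)² = 49.69²; (x + 2.4)² + (y − 76.1)² = 92.91².
Subtracting the MCB equation from the HLID and YBH equations removes the quadratic terms:
76.4 x − 101.4 y = 1407.39
-143.4 x + 37.8 y = -10557.32
Solving the 2×2 system: x ≈ 87.3, y ≈ 51.9 km.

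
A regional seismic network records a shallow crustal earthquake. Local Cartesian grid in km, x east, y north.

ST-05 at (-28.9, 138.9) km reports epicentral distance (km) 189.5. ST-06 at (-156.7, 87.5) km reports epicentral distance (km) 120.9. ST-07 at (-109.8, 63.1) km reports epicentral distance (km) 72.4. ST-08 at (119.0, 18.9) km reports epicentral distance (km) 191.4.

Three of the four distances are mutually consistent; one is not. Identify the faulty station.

Solve using three stations at a time. Using ST-06, ST-07, ST-08 (subtract circle equations pairwise → linear system) gives (x, y) ≈ (-71.6, 1.7).
Distances from that point to each station vs reported:
  ST-05: calculated 143.7 vs reported 189.5 → residual 45.8 km
  ST-06: calculated 120.9 vs reported 120.9 → residual 0.0 km
  ST-07: calculated 72.3 vs reported 72.4 → residual 0.1 km
  ST-08: calculated 191.4 vs reported 191.4 → residual 0.0 km
ST-06, ST-07, ST-08 are mutually consistent (residuals ≈ 0); ST-05 is off by 45.8 km.

ST-05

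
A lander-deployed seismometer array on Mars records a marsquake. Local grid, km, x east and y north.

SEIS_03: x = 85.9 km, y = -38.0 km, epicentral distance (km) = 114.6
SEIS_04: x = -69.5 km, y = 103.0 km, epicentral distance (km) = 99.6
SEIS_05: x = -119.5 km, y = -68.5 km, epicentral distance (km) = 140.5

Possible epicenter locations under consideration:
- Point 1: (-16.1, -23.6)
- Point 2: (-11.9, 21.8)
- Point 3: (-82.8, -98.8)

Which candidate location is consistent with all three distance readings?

Point 2

For each candidate, compare |candidate − station| to the reported distance:
Point 1: residuals SEIS_03 11.6, SEIS_04 37.8, SEIS_05 27.8 → max 37.8 km
Point 2: residuals SEIS_03 0.0, SEIS_04 0.0, SEIS_05 0.0 → max 0.0 km
Point 3: residuals SEIS_03 64.7, SEIS_04 102.6, SEIS_05 92.9 → max 102.6 km
Only Point 2 has all residuals ≈ 0.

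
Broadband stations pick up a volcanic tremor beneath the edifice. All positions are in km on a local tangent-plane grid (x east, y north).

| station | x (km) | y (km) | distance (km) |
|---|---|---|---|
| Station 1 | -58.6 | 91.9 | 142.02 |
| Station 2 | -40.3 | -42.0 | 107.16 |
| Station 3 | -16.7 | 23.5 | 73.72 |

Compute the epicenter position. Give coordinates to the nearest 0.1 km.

Circle about each station: (x + 58.6)² + (y − 91.9)² = 142.02²; (x + 40.3)² + (y + 42.0)² = 107.16²; (x + 16.7)² + (y − 23.5)² = 73.72².
Subtracting the Station 1 equation from the Station 2 and Station 3 equations removes the quadratic terms:
36.6 x − 267.8 y = 194.93
83.8 x − 136.8 y = 3686.61
Solving the 2×2 system: x ≈ 55.1, y ≈ 6.8 km.

(55.1, 6.8)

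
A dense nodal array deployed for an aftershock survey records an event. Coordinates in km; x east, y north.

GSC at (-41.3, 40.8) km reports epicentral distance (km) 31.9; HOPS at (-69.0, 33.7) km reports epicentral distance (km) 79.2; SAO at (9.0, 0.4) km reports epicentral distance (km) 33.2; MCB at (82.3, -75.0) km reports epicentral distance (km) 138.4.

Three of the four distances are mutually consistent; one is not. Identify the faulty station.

Solve using three stations at a time. Using GSC, SAO, MCB (subtract circle equations pairwise → linear system) gives (x, y) ≈ (-13.6, 24.8).
Distances from that point to each station vs reported:
  GSC: calculated 32.0 vs reported 31.9 → residual 0.1 km
  HOPS: calculated 56.1 vs reported 79.2 → residual 23.1 km
  SAO: calculated 33.3 vs reported 33.2 → residual 0.1 km
  MCB: calculated 138.4 vs reported 138.4 → residual 0.0 km
GSC, SAO, MCB are mutually consistent (residuals ≈ 0); HOPS is off by 23.1 km.

HOPS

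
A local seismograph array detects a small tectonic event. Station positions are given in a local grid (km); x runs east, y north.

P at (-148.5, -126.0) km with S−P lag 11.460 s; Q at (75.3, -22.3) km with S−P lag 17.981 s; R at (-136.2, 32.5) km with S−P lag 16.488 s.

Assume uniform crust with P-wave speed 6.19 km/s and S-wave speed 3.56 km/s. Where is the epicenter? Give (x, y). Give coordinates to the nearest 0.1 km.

-62.1 km east, -84.1 km north

Distance from S−P lag: d = Δt · v_P v_S / (v_P − v_S) = Δt · (6.19·3.56)/(6.19−3.56) ≈ 8.3789·Δt.
So d_P = 96.02, d_Q = 150.66, d_R = 138.15 km.
Circle about each station: (x + 148.5)² + (y + 126.0)² = 96.02²; (x − 75.3)² + (y + 22.3)² = 150.66²; (x + 136.2)² + (y − 32.5)² = 138.15².
Subtracting pairs of circle equations eliminates x²+y² and gives linear equations (the radical axes):
447.6 x + 207.4 y = -45239.47
24.6 x + 317.0 y = -28187.14
Solving the 2×2 system: x ≈ -62.1, y ≈ -84.1 km.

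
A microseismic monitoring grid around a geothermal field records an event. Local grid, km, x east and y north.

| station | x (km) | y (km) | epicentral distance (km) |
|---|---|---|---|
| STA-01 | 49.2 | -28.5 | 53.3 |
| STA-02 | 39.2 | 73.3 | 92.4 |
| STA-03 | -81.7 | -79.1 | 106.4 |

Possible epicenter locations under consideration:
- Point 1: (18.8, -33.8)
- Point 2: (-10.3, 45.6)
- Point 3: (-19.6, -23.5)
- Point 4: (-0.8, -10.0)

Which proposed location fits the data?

For each candidate, compare |candidate − station| to the reported distance:
Point 1: residuals STA-01 22.4, STA-02 16.6, STA-03 3.8 → max 22.4 km
Point 2: residuals STA-01 41.7, STA-02 35.7, STA-03 37.3 → max 41.7 km
Point 3: residuals STA-01 15.7, STA-02 20.9, STA-03 23.0 → max 23.0 km
Point 4: residuals STA-01 0.0, STA-02 0.0, STA-03 0.0 → max 0.0 km
Only Point 4 has all residuals ≈ 0.

Point 4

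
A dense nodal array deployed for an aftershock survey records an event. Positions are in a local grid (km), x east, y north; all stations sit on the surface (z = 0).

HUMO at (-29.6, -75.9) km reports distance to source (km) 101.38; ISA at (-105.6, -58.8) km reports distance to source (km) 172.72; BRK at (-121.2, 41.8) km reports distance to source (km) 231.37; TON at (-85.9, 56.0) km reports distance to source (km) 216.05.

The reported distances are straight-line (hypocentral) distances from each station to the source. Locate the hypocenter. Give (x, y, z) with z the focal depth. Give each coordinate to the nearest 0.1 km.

(53.6, -100.4, 52.5)

Each station gives a sphere (x−x_i)² + (y−y_i)² + z² = d_i² (stations at z=0).
Subtracting the HUMO sphere from ISA and BRK: z² cancels, leaving linear equations in x and y:
-152.0 x + 34.2 y = -11582.46
-183.2 x + 235.4 y = -33454.46
Solving: x ≈ 53.612, y ≈ -100.394 km (keep extra digits for the depth step; rounded: 53.6, -100.4).
Then from the HUMO sphere: z² = 101.38² − (x + 29.6)² − (y + 75.9)² with x = 53.612, y = -100.394, so z ≈ 52.476 ≈ 52.5 km.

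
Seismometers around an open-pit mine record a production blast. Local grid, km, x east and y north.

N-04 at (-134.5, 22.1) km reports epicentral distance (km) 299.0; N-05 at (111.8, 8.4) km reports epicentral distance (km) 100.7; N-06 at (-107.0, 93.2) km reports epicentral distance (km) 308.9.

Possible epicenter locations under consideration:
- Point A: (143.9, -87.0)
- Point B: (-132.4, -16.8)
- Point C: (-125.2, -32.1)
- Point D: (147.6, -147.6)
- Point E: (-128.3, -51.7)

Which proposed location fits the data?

Point A

For each candidate, compare |candidate − station| to the reported distance:
Point A: residuals N-04 0.0, N-05 0.0, N-06 0.0 → max 0.0 km
Point B: residuals N-04 260.0, N-05 144.8, N-06 196.0 → max 260.0 km
Point C: residuals N-04 244.0, N-05 139.7, N-06 182.3 → max 244.0 km
Point D: residuals N-04 30.2, N-05 59.4, N-06 41.5 → max 59.4 km
Point E: residuals N-04 224.9, N-05 146.8, N-06 162.4 → max 224.9 km
Only Point A has all residuals ≈ 0.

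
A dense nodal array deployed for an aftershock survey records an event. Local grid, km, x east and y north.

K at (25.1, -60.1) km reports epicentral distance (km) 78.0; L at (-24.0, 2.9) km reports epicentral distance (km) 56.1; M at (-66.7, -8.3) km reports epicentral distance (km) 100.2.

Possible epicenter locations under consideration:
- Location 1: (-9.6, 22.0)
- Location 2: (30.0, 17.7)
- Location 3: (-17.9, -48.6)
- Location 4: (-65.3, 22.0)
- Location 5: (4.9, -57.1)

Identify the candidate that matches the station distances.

For each candidate, compare |candidate − station| to the reported distance:
Location 1: residuals K 11.1, L 32.2, M 35.6 → max 35.6 km
Location 2: residuals K 0.0, L 0.1, M 0.1 → max 0.1 km
Location 3: residuals K 33.5, L 4.2, M 36.9 → max 36.9 km
Location 4: residuals K 44.1, L 10.6, M 69.9 → max 69.9 km
Location 5: residuals K 57.6, L 10.5, M 13.6 → max 57.6 km
Only Location 2 has all residuals ≈ 0.

Location 2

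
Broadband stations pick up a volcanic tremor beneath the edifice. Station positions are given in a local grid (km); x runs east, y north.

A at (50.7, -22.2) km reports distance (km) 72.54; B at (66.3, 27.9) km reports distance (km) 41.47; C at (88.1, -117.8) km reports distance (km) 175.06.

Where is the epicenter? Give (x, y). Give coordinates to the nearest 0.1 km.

(29.6, 47.2)

Circle about each station: (x − 50.7)² + (y + 22.2)² = 72.54²; (x − 66.3)² + (y − 27.9)² = 41.47²; (x − 88.1)² + (y + 117.8)² = 175.06².
Subtracting pairs of circle equations eliminates x²+y² and gives linear equations (the radical axes):
31.2 x + 100.2 y = 5653.06
74.8 x − 191.2 y = -6808.83
Solving the 2×2 system: x ≈ 29.6, y ≈ 47.2 km.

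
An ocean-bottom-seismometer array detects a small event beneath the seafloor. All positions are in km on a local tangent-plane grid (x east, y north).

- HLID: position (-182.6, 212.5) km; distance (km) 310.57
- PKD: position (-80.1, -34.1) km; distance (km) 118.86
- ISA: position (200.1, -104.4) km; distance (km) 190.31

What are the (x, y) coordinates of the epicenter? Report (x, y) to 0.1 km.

(35.9, -8.2)

Circle about each station: (x + 182.6)² + (y − 212.5)² = 310.57²; (x + 80.1)² + (y + 34.1)² = 118.86²; (x − 200.1)² + (y + 104.4)² = 190.31².
Subtracting pairs of circle equations eliminates x²+y² and gives linear equations (the radical axes):
205.0 x − 493.2 y = 11405.84
765.4 x − 633.8 y = 32676.19
Solving the 2×2 system: x ≈ 35.9, y ≈ -8.2 km.
Check against HLID (with the unrounded x, y): √((x + 182.6)²+(y − 212.5)²) = 310.57 ≈ 310.57 km. ✓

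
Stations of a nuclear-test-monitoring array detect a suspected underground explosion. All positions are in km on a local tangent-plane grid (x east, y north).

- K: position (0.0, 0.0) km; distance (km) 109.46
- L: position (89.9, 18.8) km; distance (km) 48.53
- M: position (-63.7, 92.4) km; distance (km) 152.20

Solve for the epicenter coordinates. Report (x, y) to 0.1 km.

Circle about each station: x² + y² = 109.46²; (x − 89.9)² + (y − 18.8)² = 48.53²; (x + 63.7)² + (y − 92.4)² = 152.20².
Subtracting pairs of circle equations eliminates x²+y² and gives linear equations (the radical axes):
179.8 x + 37.6 y = 18061.78
-127.4 x + 184.8 y = 1412.10
Solving the 2×2 system: x ≈ 86.4, y ≈ 67.2 km.

x ≈ 86.4 km, y ≈ 67.2 km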